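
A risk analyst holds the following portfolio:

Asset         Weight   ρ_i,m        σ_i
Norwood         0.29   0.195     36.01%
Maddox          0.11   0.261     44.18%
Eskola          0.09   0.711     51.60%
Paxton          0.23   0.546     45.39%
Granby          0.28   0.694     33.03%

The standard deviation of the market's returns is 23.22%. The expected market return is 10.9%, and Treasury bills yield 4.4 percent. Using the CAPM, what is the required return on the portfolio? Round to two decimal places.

9.64%

β_Norwood = 0.195 × 36.01% / 23.22% = 0.3024
β_Maddox = 0.261 × 44.18% / 23.22% = 0.4966
β_Eskola = 0.711 × 51.60% / 23.22% = 1.5800
β_Paxton = 0.546 × 45.39% / 23.22% = 1.0673
β_Granby = 0.694 × 33.03% / 23.22% = 0.9872
β_P = Σ w_i β_i = 0.29×0.3024 + 0.11×0.4966 + 0.09×1.5800 + 0.23×1.0673 + 0.28×0.9872 = 0.8064
MRP = 10.9% − 4.4% = 6.50%
E(R_P) = R_f + β_P × MRP = 4.4% + 0.8064 × 6.5% = 9.64%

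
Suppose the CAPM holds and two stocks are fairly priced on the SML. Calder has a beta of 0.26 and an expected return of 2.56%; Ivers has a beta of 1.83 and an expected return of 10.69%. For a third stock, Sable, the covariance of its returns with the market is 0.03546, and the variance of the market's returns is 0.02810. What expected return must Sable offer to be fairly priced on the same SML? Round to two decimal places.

MRP = (10.69% − 2.56%) / (1.83 − 0.26) = 5.1783%
R_f = 2.56% − 0.26 × 5.1783% = 1.2136%
β_Sable = Cov / Var(R_m) = 0.03546 / 0.02810 = 1.2619
E(R_Sable) = R_f + β × MRP = 1.2136% + 1.2619 × 5.1783% = 7.75%

7.75%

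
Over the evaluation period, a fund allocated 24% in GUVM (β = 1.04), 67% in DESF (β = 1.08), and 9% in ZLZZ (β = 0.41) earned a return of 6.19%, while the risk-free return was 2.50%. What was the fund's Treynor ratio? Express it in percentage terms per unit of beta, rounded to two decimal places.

3.65%

β_P = 0.24×1.04 + 0.67×1.08 + 0.09×0.41 = 1.0101
Treynor = (R_P − R_f) / β_P = (6.19% − 2.50%) / 1.0101 = 3.69% / 1.0101 = 3.65%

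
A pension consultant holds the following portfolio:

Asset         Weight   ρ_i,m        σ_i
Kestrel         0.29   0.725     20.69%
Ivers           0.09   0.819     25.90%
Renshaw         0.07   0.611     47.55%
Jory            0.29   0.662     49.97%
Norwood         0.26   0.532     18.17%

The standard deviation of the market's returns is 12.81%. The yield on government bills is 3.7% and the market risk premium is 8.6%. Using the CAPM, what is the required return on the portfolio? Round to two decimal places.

β_Kestrel = 0.725 × 20.69% / 12.81% = 1.1710
β_Ivers = 0.819 × 25.90% / 12.81% = 1.6559
β_Renshaw = 0.611 × 47.55% / 12.81% = 2.2680
β_Jory = 0.662 × 49.97% / 12.81% = 2.5824
β_Norwood = 0.532 × 18.17% / 12.81% = 0.7546
β_P = Σ w_i β_i = 0.29×1.1710 + 0.09×1.6559 + 0.07×2.2680 + 0.29×2.5824 + 0.26×0.7546 = 1.5925
E(R_P) = R_f + β_P × MRP = 3.7% + 1.5925 × 8.6% = 17.40%

17.40%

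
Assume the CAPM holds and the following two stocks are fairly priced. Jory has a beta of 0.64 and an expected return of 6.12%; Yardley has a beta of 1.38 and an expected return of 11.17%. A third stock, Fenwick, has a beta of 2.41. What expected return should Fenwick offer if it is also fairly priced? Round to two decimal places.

MRP (SML slope) = (11.17% − 6.12%) / (1.38 − 0.64) = 5.05% / 0.74 = 6.8243%
R_f (intercept) = 6.12% − 0.64 × 6.8243% = 1.7524%
E(R_Fenwick) = R_f + β × MRP = 1.7524% + 2.41 × 6.8243% = 18.20%

18.20%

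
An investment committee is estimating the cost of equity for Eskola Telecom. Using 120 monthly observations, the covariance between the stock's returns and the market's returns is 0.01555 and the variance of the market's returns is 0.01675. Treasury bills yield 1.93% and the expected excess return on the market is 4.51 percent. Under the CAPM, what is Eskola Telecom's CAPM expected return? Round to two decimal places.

β = Cov(R_i, R_m) / Var(R_m) = 0.01555 / 0.01675 = 0.9284
E(R) = R_f + β × MRP = 1.93% + 0.9284 × 4.51% = 6.12%

6.12%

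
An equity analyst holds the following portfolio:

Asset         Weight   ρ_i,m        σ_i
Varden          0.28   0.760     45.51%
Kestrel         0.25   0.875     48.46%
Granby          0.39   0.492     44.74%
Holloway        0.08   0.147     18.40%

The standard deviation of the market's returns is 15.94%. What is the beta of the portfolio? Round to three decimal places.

1.825

β_Varden = 0.760 × 45.51% / 15.94% = 2.1699
β_Kestrel = 0.875 × 48.46% / 15.94% = 2.6601
β_Granby = 0.492 × 44.74% / 15.94% = 1.3809
β_Holloway = 0.147 × 18.40% / 15.94% = 0.1697
β_P = Σ w_i β_i = 0.28×2.1699 + 0.25×2.6601 + 0.39×1.3809 + 0.08×0.1697 = 1.8247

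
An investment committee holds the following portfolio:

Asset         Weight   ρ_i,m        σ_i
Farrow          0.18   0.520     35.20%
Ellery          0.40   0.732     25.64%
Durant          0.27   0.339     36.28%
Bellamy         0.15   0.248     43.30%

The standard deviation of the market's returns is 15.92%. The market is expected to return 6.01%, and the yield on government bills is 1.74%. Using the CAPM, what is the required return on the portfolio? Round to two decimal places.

5.96%

β_Farrow = 0.520 × 35.20% / 15.92% = 1.1497
β_Ellery = 0.732 × 25.64% / 15.92% = 1.1789
β_Durant = 0.339 × 36.28% / 15.92% = 0.7725
β_Bellamy = 0.248 × 43.30% / 15.92% = 0.6745
β_P = Σ w_i β_i = 0.18×1.1497 + 0.40×1.1789 + 0.27×0.7725 + 0.15×0.6745 = 0.9883
MRP = 6.01% − 1.74% = 4.27%
E(R_P) = R_f + β_P × MRP = 1.74% + 0.9883 × 4.27% = 5.96%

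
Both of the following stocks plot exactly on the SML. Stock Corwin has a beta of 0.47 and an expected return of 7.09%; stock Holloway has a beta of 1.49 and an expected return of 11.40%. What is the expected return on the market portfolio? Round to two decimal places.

9.33%

Both satisfy E(R) = R_f + β·MRP, so the slope of the SML is
MRP = (11.40% − 7.09%) / (1.49 − 0.47) = 4.31% / 1.02 = 4.2255%
R_f = E(R_Corwin) − β_Corwin·MRP = 7.09% − 0.47 × 4.2255% = 5.1040%
E(R_m) = R_f + MRP = 5.1040% + 4.2255% = 9.33%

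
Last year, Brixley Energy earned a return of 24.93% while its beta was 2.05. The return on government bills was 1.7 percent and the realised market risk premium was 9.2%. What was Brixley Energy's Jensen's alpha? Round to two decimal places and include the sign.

CAPM benchmark = R_f + β(R_m − R_f) = 1.7% + 2.05 × 9.2% = 20.5600%
α = actual − benchmark = 24.93% − 20.5600% = +4.37%

+4.37%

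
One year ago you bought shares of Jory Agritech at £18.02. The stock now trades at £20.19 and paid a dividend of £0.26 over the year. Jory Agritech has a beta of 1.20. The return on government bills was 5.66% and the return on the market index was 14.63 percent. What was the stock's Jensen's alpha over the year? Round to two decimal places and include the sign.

Realised HPR = (P1 + D1 − P0) / P0 = (20.19 + 0.26 − 18.02) / 18.02 = 2.43 / 18.02 = 13.4850%
MRP = 14.63% − 5.66% = 8.97%
CAPM required = R_f + β·MRP = 5.66% + 1.20 × 8.97% = 16.4240%
α = realised − required = 13.4850% − 16.4240% = -2.94%

-2.94%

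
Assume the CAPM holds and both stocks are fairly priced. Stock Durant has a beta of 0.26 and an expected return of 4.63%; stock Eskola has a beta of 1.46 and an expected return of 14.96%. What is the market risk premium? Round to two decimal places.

Both satisfy E(R) = R_f + β·MRP, so the slope of the SML is
MRP = (14.96% − 4.63%) / (1.46 − 0.26) = 10.33% / 1.20 = 8.6083%

8.61%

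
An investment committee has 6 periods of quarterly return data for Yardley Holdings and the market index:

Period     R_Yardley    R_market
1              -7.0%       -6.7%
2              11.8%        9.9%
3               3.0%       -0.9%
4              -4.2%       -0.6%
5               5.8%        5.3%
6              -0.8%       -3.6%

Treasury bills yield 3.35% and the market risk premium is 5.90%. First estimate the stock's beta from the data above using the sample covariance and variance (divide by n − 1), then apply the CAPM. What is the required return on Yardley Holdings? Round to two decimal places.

9.54%

Mean R_i = (-7.0 + 11.8 + 3.0 − 4.2 + 5.8 − 0.8) / 6 = 1.4333%
Mean R_m = (-6.7 + 9.9 − 0.9 − 0.6 + 5.3 − 3.6) / 6 = 0.5667%
Σ(R_i − R̄_i)(R_m − R̄_m) = 192.2867  ⇒  Cov = 192.2867 / 5 = 38.4573
Σ(R_m − R̄_m)² = 183.1933  ⇒  Var(R_m) = 183.1933 / 5 = 36.6387
β = Cov / Var(R_m) = 38.4573 / 36.6387 = 1.0496
E(R) = R_f + β × MRP = 3.35% + 1.0496 × 5.90% = 9.54%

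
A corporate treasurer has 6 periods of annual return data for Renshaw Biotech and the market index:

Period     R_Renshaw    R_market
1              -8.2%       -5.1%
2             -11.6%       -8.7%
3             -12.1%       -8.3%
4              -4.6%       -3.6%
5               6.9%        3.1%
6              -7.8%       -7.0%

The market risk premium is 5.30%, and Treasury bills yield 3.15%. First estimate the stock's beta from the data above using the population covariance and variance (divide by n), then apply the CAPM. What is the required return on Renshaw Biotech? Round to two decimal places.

11.49%

Mean R_i = (-8.2 − 11.6 − 12.1 − 4.6 + 6.9 − 7.8) / 6 = -6.2333%
Mean R_m = (-5.1 − 8.7 − 8.3 − 3.6 + 3.1 − 7.0) / 6 = -4.9333%
Σ(R_i − R̄_i)(R_m − R̄_m) = 151.2133  ⇒  Cov = 151.2133 / 6 = 25.2022
Σ(R_m − R̄_m)² = 96.1333  ⇒  Var(R_m) = 96.1333 / 6 = 16.0222
β = Cov / Var(R_m) = 25.2022 / 16.0222 = 1.5730
E(R) = R_f + β × MRP = 3.15% + 1.5730 × 5.30% = 11.49%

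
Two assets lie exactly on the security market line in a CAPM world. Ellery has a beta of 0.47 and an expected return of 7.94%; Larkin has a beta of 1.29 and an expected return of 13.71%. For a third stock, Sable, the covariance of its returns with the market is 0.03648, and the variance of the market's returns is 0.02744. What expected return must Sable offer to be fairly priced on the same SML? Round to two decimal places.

13.99%

MRP = (13.71% − 7.94%) / (1.29 − 0.47) = 7.0366%
R_f = 7.94% − 0.47 × 7.0366% = 4.6328%
β_Sable = Cov / Var(R_m) = 0.03648 / 0.02744 = 1.3294
E(R_Sable) = R_f + β × MRP = 4.6328% + 1.3294 × 7.0366% = 13.99%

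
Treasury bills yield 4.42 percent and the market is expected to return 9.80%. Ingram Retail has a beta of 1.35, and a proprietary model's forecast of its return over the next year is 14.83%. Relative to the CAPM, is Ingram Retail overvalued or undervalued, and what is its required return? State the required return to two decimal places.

Undervalued; required return 11.68%

MRP = 9.80% − 4.42% = 5.38%
Required return = R_f + β·MRP = 4.42% + 1.35 × 5.38% = 11.68%
Forecast 14.83% > required 11.68% → the stock plots above the SML → undervalued.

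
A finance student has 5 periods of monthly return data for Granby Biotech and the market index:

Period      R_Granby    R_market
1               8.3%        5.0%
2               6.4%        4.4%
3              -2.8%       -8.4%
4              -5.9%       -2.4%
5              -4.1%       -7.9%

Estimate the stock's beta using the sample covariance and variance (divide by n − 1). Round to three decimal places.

0.864

Mean R_i = (8.3 + 6.4 − 2.8 − 5.9 − 4.1) / 5 = 0.3800%
Mean R_m = (5.0 + 4.4 − 8.4 − 2.4 − 7.9) / 5 = -1.8600%
Σ(R_i − R̄_i)(R_m − R̄_m) = 143.2640  ⇒  Cov = 143.2640 / 4 = 35.8160
Σ(R_m − R̄_m)² = 165.7920  ⇒  Var(R_m) = 165.7920 / 4 = 41.4480
β = Cov / Var(R_m) = 35.8160 / 41.4480 = 0.8641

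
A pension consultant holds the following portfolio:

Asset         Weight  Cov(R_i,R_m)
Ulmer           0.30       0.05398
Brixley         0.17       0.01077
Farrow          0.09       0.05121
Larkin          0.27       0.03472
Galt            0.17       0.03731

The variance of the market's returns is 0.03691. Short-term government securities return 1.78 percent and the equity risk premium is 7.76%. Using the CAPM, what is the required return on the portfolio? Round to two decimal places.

β_Ulmer = 0.05398 / 0.03691 = 1.4625
β_Brixley = 0.01077 / 0.03691 = 0.2918
β_Farrow = 0.05121 / 0.03691 = 1.3874
β_Larkin = 0.03472 / 0.03691 = 0.9407
β_Galt = 0.03731 / 0.03691 = 1.0108
β_P = Σ w_i β_i = 0.30×1.4625 + 0.17×0.2918 + 0.09×1.3874 + 0.27×0.9407 + 0.17×1.0108 = 1.0390
E(R_P) = R_f + β_P × MRP = 1.78% + 1.0390 × 7.76% = 9.84%

9.84%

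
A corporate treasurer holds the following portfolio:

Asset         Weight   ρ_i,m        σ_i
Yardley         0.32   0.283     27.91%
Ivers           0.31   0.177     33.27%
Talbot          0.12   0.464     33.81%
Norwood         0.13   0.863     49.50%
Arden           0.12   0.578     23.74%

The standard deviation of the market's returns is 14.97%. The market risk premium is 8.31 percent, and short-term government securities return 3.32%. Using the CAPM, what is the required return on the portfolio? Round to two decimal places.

β_Yardley = 0.283 × 27.91% / 14.97% = 0.5276
β_Ivers = 0.177 × 33.27% / 14.97% = 0.3934
β_Talbot = 0.464 × 33.81% / 14.97% = 1.0480
β_Norwood = 0.863 × 49.50% / 14.97% = 2.8536
β_Arden = 0.578 × 23.74% / 14.97% = 0.9166
β_P = Σ w_i β_i = 0.32×0.5276 + 0.31×0.3934 + 0.12×1.0480 + 0.13×2.8536 + 0.12×0.9166 = 0.8975
E(R_P) = R_f + β_P × MRP = 3.32% + 0.8975 × 8.31% = 10.78%

10.78%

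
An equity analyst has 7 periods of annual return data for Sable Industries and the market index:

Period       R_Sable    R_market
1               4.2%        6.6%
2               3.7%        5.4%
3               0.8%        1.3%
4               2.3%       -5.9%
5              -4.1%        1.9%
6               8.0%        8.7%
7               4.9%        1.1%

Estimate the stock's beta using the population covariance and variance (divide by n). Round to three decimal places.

Mean R_i = (4.2 + 3.7 + 0.8 + 2.3 − 4.1 + 8.0 + 4.9) / 7 = 2.8286%
Mean R_m = (6.6 + 5.4 + 1.3 − 5.9 + 1.9 + 8.7 + 1.1) / 7 = 2.7286%
Σ(R_i − R̄_i)(R_m − R̄_m) = 48.3443  ⇒  Cov = 48.3443 / 7 = 6.9063
Σ(R_m − R̄_m)² = 137.6143  ⇒  Var(R_m) = 137.6143 / 7 = 19.6592
β = Cov / Var(R_m) = 6.9063 / 19.6592 = 0.3513

0.351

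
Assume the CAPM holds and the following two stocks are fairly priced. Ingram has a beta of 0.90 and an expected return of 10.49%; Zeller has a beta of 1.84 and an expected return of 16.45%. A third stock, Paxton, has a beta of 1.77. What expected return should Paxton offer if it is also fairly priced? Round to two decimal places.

MRP (SML slope) = (16.45% − 10.49%) / (1.84 − 0.90) = 5.96% / 0.94 = 6.3404%
R_f (intercept) = 10.49% − 0.90 × 6.3404% = 4.7836%
E(R_Paxton) = R_f + β × MRP = 4.7836% + 1.77 × 6.3404% = 16.01%

16.01%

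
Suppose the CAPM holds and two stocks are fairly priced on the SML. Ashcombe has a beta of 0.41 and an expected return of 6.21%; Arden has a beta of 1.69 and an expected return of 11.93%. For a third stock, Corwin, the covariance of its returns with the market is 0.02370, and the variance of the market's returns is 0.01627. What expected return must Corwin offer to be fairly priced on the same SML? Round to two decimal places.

10.89%

MRP = (11.93% − 6.21%) / (1.69 − 0.41) = 4.4688%
R_f = 6.21% − 0.41 × 4.4688% = 4.3778%
β_Corwin = Cov / Var(R_m) = 0.02370 / 0.01627 = 1.4567
E(R_Corwin) = R_f + β × MRP = 4.3778% + 1.4567 × 4.4688% = 10.89%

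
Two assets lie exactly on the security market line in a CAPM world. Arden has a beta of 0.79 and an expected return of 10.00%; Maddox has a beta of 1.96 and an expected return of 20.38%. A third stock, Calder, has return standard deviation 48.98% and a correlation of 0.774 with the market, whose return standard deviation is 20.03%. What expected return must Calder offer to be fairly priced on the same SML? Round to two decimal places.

19.78%

MRP = (20.38% − 10.00%) / (1.96 − 0.79) = 8.8718%
R_f = 10.00% − 0.79 × 8.8718% = 2.9913%
β_Calder = ρ·σ_i/σ_m = 0.774 × 48.98 / 20.03 = 1.8927
E(R_Calder) = R_f + β × MRP = 2.9913% + 1.8927 × 8.8718% = 19.78%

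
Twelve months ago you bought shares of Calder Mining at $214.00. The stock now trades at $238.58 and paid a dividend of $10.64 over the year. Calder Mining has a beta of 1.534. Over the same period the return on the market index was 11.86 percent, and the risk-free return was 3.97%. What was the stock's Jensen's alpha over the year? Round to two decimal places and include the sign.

+0.38%

Realised HPR = (P1 + D1 − P0) / P0 = (238.58 + 10.64 − 214.00) / 214.00 = 35.22 / 214.00 = 16.4579%
MRP = 11.86% − 3.97% = 7.89%
CAPM required = R_f + β·MRP = 3.97% + 1.534 × 7.89% = 16.07326%
α = realised − required = 16.4579% − 16.07326% = +0.38%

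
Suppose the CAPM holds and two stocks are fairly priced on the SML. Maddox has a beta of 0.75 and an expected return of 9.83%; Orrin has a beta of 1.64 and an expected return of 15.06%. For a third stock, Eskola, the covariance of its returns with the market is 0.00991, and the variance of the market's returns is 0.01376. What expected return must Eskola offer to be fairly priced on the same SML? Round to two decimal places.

MRP = (15.06% − 9.83%) / (1.64 − 0.75) = 5.8764%
R_f = 9.83% − 0.75 × 5.8764% = 5.4227%
β_Eskola = Cov / Var(R_m) = 0.00991 / 0.01376 = 0.7202
E(R_Eskola) = R_f + β × MRP = 5.4227% + 0.7202 × 5.8764% = 9.65%

9.65%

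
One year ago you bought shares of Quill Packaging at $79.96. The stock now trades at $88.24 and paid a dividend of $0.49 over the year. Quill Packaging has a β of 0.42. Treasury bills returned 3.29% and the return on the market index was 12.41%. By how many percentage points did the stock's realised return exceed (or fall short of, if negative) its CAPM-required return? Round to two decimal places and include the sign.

+3.85%

Realised HPR = (P1 + D1 − P0) / P0 = (88.24 + 0.49 − 79.96) / 79.96 = 8.77 / 79.96 = 10.9680%
MRP = 12.41% − 3.29% = 9.12%
CAPM required = R_f + β·MRP = 3.29% + 0.42 × 9.12% = 7.1204%
α = realised − required = 10.9680% − 7.1204% = +3.85%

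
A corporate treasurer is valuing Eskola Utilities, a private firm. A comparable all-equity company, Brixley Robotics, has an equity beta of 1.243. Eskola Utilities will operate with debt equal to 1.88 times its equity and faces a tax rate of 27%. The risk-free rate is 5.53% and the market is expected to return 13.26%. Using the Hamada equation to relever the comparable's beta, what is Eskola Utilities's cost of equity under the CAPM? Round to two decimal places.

28.32%

β_L = β_U × [1 + (1 − t)(D/E)] = 1.243 × [1 + (1 − 0.27) × 1.88]
    = 1.243 × [1 + 0.73 × 1.88] = 1.243 × 2.3724 = 2.9489
MRP = 13.26% − 5.53% = 7.73%
E(R) = R_f + β_L × MRP = 5.53% + 2.9489 × 7.73% = 28.32%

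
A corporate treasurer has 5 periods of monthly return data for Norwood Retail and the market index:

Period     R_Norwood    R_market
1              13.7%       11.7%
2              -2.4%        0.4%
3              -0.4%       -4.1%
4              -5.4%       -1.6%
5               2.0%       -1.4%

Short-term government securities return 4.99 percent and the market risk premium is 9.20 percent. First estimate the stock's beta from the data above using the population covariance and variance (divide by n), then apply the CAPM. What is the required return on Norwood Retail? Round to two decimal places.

Mean R_i = (13.7 − 2.4 − 0.4 − 5.4 + 2.0) / 5 = 1.5000%
Mean R_m = (11.7 + 0.4 − 4.1 − 1.6 − 1.4) / 5 = 1.0000%
Σ(R_i − R̄_i)(R_m − R̄_m) = 159.3100  ⇒  Cov = 159.3100 / 5 = 31.8620
Σ(R_m − R̄_m)² = 153.3800  ⇒  Var(R_m) = 153.3800 / 5 = 30.6760
β = Cov / Var(R_m) = 31.8620 / 30.6760 = 1.0387
E(R) = R_f + β × MRP = 4.99% + 1.0387 × 9.20% = 14.55%

14.55%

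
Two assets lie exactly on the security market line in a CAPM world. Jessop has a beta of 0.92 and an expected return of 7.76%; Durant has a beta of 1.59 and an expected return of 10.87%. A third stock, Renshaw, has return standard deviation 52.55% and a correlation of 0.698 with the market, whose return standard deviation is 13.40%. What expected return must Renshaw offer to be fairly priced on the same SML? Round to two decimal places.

16.20%

MRP = (10.87% − 7.76%) / (1.59 − 0.92) = 4.6418%
R_f = 7.76% − 0.92 × 4.6418% = 3.4895%
β_Renshaw = ρ·σ_i/σ_m = 0.698 × 52.55 / 13.40 = 2.7373
E(R_Renshaw) = R_f + β × MRP = 3.4895% + 2.7373 × 4.6418% = 16.20%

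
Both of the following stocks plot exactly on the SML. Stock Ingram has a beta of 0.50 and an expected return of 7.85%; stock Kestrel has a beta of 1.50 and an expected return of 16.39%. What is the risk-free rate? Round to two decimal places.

3.58%

Both satisfy E(R) = R_f + β·MRP, so the slope of the SML is
MRP = (16.39% − 7.85%) / (1.50 − 0.50) = 8.54% / 1.00 = 8.5400%
R_f = E(R_Ingram) − β_Ingram·MRP = 7.85% − 0.50 × 8.5400% = 3.5800%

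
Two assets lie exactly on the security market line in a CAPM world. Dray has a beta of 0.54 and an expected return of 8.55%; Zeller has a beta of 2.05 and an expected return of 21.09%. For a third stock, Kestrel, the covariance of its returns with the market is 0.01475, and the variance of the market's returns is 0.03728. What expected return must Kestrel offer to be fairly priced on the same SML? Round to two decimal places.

7.35%

MRP = (21.09% − 8.55%) / (2.05 − 0.54) = 8.3046%
R_f = 8.55% − 0.54 × 8.3046% = 4.0655%
β_Kestrel = Cov / Var(R_m) = 0.01475 / 0.03728 = 0.3957
E(R_Kestrel) = R_f + β × MRP = 4.0655% + 0.3957 × 8.3046% = 7.35%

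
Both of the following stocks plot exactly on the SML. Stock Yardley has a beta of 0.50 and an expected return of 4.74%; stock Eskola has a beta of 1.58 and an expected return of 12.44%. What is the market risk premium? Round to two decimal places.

7.13%

Both satisfy E(R) = R_f + β·MRP, so the slope of the SML is
MRP = (12.44% − 4.74%) / (1.58 − 0.50) = 7.70% / 1.08 = 7.1296%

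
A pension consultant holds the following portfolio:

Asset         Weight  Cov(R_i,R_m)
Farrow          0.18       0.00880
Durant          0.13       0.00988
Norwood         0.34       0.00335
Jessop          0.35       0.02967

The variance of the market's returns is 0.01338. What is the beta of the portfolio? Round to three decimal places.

β_Farrow = 0.00880 / 0.01338 = 0.6577
β_Durant = 0.00988 / 0.01338 = 0.7384
β_Norwood = 0.00335 / 0.01338 = 0.2504
β_Jessop = 0.02967 / 0.01338 = 2.2175
β_P = Σ w_i β_i = 0.18×0.6577 + 0.13×0.7384 + 0.34×0.2504 + 0.35×2.2175 = 1.0756

1.076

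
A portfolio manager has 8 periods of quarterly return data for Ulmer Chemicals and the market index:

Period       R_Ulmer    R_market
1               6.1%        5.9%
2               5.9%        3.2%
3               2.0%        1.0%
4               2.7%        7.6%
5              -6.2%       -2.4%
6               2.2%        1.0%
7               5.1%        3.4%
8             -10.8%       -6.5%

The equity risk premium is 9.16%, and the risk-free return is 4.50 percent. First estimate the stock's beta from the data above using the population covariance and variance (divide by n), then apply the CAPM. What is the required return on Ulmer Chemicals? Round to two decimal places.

15.45%

Mean R_i = (6.1 + 5.9 + 2.0 + 2.7 − 6.2 + 2.2 + 5.1 − 10.8) / 8 = 0.8750%
Mean R_m = (5.9 + 3.2 + 1.0 + 7.6 − 2.4 + 1.0 + 3.4 − 6.5) / 8 = 1.6500%
Σ(R_i − R̄_i)(R_m − R̄_m) = 170.4600  ⇒  Cov = 170.4600 / 8 = 21.3075
Σ(R_m − R̄_m)² = 142.6000  ⇒  Var(R_m) = 142.6000 / 8 = 17.8250
β = Cov / Var(R_m) = 21.3075 / 17.8250 = 1.1954
E(R) = R_f + β × MRP = 4.50% + 1.1954 × 9.16% = 15.45%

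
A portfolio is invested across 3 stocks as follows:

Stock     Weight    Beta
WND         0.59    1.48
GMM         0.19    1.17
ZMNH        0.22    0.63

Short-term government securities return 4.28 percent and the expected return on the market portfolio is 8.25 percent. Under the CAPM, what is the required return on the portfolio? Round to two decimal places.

9.18%

β_P = Σ w_i β_i = 0.59×1.48 + 0.19×1.17 + 0.22×0.63 = 1.2341
MRP = 8.25% − 4.28% = 3.97%
E(R_P) = R_f + β_P × MRP = 4.28% + 1.2341 × 3.97% = 9.18%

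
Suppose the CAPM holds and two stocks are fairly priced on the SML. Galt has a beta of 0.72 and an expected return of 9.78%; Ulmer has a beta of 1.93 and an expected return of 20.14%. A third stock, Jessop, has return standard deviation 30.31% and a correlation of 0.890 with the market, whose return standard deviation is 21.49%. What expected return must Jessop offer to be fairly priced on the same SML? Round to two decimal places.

14.36%

MRP = (20.14% − 9.78%) / (1.93 − 0.72) = 8.5620%
R_f = 9.78% − 0.72 × 8.5620% = 3.6154%
β_Jessop = ρ·σ_i/σ_m = 0.890 × 30.31 / 21.49 = 1.2553
E(R_Jessop) = R_f + β × MRP = 3.6154% + 1.2553 × 8.5620% = 14.36%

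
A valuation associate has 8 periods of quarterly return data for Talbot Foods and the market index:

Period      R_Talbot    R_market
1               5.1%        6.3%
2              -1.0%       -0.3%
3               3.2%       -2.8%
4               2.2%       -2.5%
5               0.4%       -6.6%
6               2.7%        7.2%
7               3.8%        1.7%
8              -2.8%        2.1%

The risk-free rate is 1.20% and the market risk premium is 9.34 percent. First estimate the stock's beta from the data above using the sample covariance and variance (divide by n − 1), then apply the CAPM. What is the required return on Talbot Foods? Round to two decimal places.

2.83%

Mean R_i = (5.1 − 1.0 + 3.2 + 2.2 + 0.4 + 2.7 + 3.8 − 2.8) / 8 = 1.7000%
Mean R_m = (6.3 − 0.3 − 2.8 − 2.5 − 6.6 + 7.2 + 1.7 + 2.1) / 8 = 0.6375%
Σ(R_i − R̄_i)(R_m − R̄_m) = 26.6800  ⇒  Cov = 26.6800 / 7 = 3.8114
Σ(R_m − R̄_m)² = 153.3188  ⇒  Var(R_m) = 153.3188 / 7 = 21.9027
β = Cov / Var(R_m) = 3.8114 / 21.9027 = 0.1740
E(R) = R_f + β × MRP = 1.20% + 0.1740 × 9.34% = 2.83%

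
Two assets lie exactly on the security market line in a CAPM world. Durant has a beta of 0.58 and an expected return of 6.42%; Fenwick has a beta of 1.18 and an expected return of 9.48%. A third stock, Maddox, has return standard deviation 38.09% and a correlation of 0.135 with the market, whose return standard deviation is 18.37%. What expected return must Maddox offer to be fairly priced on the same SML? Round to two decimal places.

4.89%

MRP = (9.48% − 6.42%) / (1.18 − 0.58) = 5.1000%
R_f = 6.42% − 0.58 × 5.1000% = 3.4620%
β_Maddox = ρ·σ_i/σ_m = 0.135 × 38.09 / 18.37 = 0.2799
E(R_Maddox) = R_f + β × MRP = 3.4620% + 0.2799 × 5.1000% = 4.89%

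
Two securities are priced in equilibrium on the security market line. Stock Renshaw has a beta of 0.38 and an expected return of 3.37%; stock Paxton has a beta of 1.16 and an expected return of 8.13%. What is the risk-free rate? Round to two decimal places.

1.05%

Both satisfy E(R) = R_f + β·MRP, so the slope of the SML is
MRP = (8.13% − 3.37%) / (1.16 − 0.38) = 4.76% / 0.78 = 6.1026%
R_f = E(R_Renshaw) − β_Renshaw·MRP = 3.37% − 0.38 × 6.1026% = 1.0510%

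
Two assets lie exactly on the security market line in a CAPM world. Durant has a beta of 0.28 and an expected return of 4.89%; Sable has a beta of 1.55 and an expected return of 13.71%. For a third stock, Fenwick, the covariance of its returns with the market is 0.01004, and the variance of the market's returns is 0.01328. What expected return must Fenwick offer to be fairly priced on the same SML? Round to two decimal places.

8.20%

MRP = (13.71% − 4.89%) / (1.55 − 0.28) = 6.9449%
R_f = 4.89% − 0.28 × 6.9449% = 2.9454%
β_Fenwick = Cov / Var(R_m) = 0.01004 / 0.01328 = 0.7560
E(R_Fenwick) = R_f + β × MRP = 2.9454% + 0.7560 × 6.9449% = 8.20%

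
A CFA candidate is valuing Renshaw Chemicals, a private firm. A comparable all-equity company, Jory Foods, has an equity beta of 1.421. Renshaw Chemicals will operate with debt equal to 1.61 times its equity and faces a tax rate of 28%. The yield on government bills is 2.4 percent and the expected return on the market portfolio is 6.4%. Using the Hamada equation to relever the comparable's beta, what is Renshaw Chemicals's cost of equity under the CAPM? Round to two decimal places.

β_L = β_U × [1 + (1 − t)(D/E)] = 1.421 × [1 + (1 − 0.28) × 1.61]
    = 1.421 × [1 + 0.72 × 1.61] = 1.421 × 2.1592 = 3.0682
MRP = 6.4% − 2.4% = 4.00%
E(R) = R_f + β_L × MRP = 2.4% + 3.0682 × 4.0% = 14.67%

14.67%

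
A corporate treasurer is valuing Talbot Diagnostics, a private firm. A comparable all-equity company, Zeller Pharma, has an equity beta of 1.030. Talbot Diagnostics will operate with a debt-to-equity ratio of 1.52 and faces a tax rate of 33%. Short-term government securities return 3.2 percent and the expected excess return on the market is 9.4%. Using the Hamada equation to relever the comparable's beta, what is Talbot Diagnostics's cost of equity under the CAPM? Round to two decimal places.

22.74%

β_L = β_U × [1 + (1 − t)(D/E)] = 1.030 × [1 + (1 − 0.33) × 1.52]
    = 1.030 × [1 + 0.67 × 1.52] = 1.030 × 2.0184 = 2.0790
E(R) = R_f + β_L × MRP = 3.2% + 2.0790 × 9.4% = 22.74%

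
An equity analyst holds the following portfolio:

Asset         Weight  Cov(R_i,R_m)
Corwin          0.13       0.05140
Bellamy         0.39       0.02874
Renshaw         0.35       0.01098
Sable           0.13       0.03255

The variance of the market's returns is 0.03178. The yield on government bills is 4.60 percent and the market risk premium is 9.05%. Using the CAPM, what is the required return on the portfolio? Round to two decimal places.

β_Corwin = 0.05140 / 0.03178 = 1.6174
β_Bellamy = 0.02874 / 0.03178 = 0.9043
β_Renshaw = 0.01098 / 0.03178 = 0.3455
β_Sable = 0.03255 / 0.03178 = 1.0242
β_P = Σ w_i β_i = 0.13×1.6174 + 0.39×0.9043 + 0.35×0.3455 + 0.13×1.0242 = 0.8170
E(R_P) = R_f + β_P × MRP = 4.60% + 0.8170 × 9.05% = 11.99%

11.99%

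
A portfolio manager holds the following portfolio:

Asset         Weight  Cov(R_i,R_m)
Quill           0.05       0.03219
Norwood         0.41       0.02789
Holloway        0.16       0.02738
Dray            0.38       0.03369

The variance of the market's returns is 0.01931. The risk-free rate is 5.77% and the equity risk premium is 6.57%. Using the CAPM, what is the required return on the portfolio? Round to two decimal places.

β_Quill = 0.03219 / 0.01931 = 1.6670
β_Norwood = 0.02789 / 0.01931 = 1.4443
β_Holloway = 0.02738 / 0.01931 = 1.4179
β_Dray = 0.03369 / 0.01931 = 1.7447
β_P = Σ w_i β_i = 0.05×1.6670 + 0.41×1.4443 + 0.16×1.4179 + 0.38×1.7447 = 1.5654
E(R_P) = R_f + β_P × MRP = 5.77% + 1.5654 × 6.57% = 16.05%

16.05%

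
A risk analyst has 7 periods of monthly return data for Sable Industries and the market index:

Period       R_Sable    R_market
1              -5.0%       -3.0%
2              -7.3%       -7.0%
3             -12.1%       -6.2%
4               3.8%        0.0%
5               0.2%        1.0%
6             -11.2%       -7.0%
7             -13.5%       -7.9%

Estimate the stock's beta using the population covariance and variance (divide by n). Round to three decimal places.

1.668

Mean R_i = (-5.0 − 7.3 − 12.1 + 3.8 + 0.2 − 11.2 − 13.5) / 7 = -6.4429%
Mean R_m = (-3.0 − 7.0 − 6.2 + 0.0 + 1.0 − 7.0 − 7.9) / 7 = -4.3000%
Σ(R_i − R̄_i)(R_m − R̄_m) = 132.4400  ⇒  Cov = 132.4400 / 7 = 18.9200
Σ(R_m − R̄_m)² = 79.4200  ⇒  Var(R_m) = 79.4200 / 7 = 11.3457
β = Cov / Var(R_m) = 18.9200 / 11.3457 = 1.6676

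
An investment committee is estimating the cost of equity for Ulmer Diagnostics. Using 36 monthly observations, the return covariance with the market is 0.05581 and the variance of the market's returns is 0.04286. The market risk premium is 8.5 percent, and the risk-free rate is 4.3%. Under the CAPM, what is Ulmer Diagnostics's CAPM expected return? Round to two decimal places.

15.37%

β = Cov(R_i, R_m) / Var(R_m) = 0.05581 / 0.04286 = 1.3021
E(R) = R_f + β × MRP = 4.3% + 1.3021 × 8.5% = 15.37%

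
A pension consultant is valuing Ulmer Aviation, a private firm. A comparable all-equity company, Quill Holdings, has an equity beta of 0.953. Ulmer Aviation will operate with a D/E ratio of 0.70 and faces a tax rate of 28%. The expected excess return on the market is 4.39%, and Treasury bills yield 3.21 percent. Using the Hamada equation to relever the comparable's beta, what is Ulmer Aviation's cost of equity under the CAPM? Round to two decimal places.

9.50%

β_L = β_U × [1 + (1 − t)(D/E)] = 0.953 × [1 + (1 − 0.28) × 0.70]
    = 0.953 × [1 + 0.72 × 0.70] = 0.953 × 1.5040 = 1.4333
E(R) = R_f + β_L × MRP = 3.21% + 1.4333 × 4.39% = 9.50%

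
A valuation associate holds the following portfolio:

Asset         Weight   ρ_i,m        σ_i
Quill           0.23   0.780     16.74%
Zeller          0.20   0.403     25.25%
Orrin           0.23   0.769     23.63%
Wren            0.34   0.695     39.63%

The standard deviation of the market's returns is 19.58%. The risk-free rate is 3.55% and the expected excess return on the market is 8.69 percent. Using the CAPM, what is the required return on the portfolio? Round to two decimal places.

11.80%

β_Quill = 0.780 × 16.74% / 19.58% = 0.6669
β_Zeller = 0.403 × 25.25% / 19.58% = 0.5197
β_Orrin = 0.769 × 23.63% / 19.58% = 0.9281
β_Wren = 0.695 × 39.63% / 19.58% = 1.4067
β_P = Σ w_i β_i = 0.23×0.6669 + 0.20×0.5197 + 0.23×0.9281 + 0.34×1.4067 = 0.9491
E(R_P) = R_f + β_P × MRP = 3.55% + 0.9491 × 8.69% = 11.80%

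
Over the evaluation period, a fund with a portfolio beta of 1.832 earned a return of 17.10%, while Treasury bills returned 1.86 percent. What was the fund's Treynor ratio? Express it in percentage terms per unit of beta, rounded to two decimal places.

Treynor = (R_P − R_f) / β_P = (17.10% − 1.86%) / 1.8320 = 15.24% / 1.8320 = 8.32%

8.32%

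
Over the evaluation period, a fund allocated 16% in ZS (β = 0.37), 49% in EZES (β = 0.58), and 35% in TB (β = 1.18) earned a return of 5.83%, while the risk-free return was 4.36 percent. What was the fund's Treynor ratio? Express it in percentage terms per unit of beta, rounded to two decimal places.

1.94%

β_P = 0.16×0.37 + 0.49×0.58 + 0.35×1.18 = 0.7564
Treynor = (R_P − R_f) / β_P = (5.83% − 4.36%) / 0.7564 = 1.47% / 0.7564 = 1.94%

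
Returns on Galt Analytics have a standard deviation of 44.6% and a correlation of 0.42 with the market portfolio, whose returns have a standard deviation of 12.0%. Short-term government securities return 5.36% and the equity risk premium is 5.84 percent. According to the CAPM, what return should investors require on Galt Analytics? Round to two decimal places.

β = ρ × σ_i / σ_m = 0.42 × 44.6% / 12.0% = 1.5610
E(R) = 5.36% + 1.5610 × 5.84% = 14.48%

14.48%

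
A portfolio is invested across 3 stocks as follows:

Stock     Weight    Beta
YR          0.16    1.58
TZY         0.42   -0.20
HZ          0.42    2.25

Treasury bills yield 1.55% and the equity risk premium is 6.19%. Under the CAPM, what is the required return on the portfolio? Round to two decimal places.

8.44%

β_P = Σ w_i β_i = 0.16×1.58 + 0.42×-0.20 + 0.42×2.25 = 1.1138
E(R_P) = R_f + β_P × MRP = 1.55% + 1.1138 × 6.19% = 8.44%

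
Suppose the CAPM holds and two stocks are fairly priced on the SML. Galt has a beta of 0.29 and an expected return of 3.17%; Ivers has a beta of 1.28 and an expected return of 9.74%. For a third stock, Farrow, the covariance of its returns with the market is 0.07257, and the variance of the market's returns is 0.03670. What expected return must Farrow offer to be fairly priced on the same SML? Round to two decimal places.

MRP = (9.74% − 3.17%) / (1.28 − 0.29) = 6.6364%
R_f = 3.17% − 0.29 × 6.6364% = 1.2454%
β_Farrow = Cov / Var(R_m) = 0.07257 / 0.03670 = 1.9774
E(R_Farrow) = R_f + β × MRP = 1.2454% + 1.9774 × 6.6364% = 14.37%

14.37%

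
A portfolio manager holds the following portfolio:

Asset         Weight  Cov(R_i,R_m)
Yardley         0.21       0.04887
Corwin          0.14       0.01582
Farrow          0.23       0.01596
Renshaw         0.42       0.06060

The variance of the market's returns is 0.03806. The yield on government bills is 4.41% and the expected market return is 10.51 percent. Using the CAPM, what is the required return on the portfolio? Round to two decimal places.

11.08%

β_Yardley = 0.04887 / 0.03806 = 1.2840
β_Corwin = 0.01582 / 0.03806 = 0.4157
β_Farrow = 0.01596 / 0.03806 = 0.4193
β_Renshaw = 0.06060 / 0.03806 = 1.5922
β_P = Σ w_i β_i = 0.21×1.2840 + 0.14×0.4157 + 0.23×0.4193 + 0.42×1.5922 = 1.0930
MRP = 10.51% − 4.41% = 6.10%
E(R_P) = R_f + β_P × MRP = 4.41% + 1.0930 × 6.10% = 11.08%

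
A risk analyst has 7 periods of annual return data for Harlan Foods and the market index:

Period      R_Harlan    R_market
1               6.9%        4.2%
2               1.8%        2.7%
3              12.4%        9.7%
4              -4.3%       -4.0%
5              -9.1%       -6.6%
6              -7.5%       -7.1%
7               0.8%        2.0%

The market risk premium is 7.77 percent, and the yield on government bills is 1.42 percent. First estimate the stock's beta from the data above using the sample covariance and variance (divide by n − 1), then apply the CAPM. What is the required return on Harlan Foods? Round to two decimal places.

10.97%

Mean R_i = (6.9 + 1.8 + 12.4 − 4.3 − 9.1 − 7.5 + 0.8) / 7 = 0.1429%
Mean R_m = (4.2 + 2.7 + 9.7 − 4.0 − 6.6 − 7.1 + 2.0) / 7 = 0.1286%
Σ(R_i − R̄_i)(R_m − R̄_m) = 286.1014  ⇒  Cov = 286.1014 / 6 = 47.6836
Σ(R_m − R̄_m)² = 232.8743  ⇒  Var(R_m) = 232.8743 / 6 = 38.8124
β = Cov / Var(R_m) = 47.6836 / 38.8124 = 1.2286
E(R) = R_f + β × MRP = 1.42% + 1.2286 × 7.77% = 10.97%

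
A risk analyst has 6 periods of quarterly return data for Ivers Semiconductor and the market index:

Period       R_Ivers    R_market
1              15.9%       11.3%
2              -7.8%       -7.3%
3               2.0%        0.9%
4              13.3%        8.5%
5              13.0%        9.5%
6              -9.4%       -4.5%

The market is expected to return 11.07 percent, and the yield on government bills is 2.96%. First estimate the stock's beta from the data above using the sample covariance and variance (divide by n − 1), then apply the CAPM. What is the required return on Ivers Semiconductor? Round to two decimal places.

14.40%

Mean R_i = (15.9 − 7.8 + 2.0 + 13.3 + 13.0 − 9.4) / 6 = 4.5000%
Mean R_m = (11.3 − 7.3 + 0.9 + 8.5 + 9.5 − 4.5) / 6 = 3.0667%
Σ(R_i − R̄_i)(R_m − R̄_m) = 434.4600  ⇒  Cov = 434.4600 / 5 = 86.8920
Σ(R_m − R̄_m)² = 308.1133  ⇒  Var(R_m) = 308.1133 / 5 = 61.6227
β = Cov / Var(R_m) = 86.8920 / 61.6227 = 1.4101
MRP = 11.07% − 2.96% = 8.11%
E(R) = R_f + β × MRP = 2.96% + 1.4101 × 8.11% = 14.40%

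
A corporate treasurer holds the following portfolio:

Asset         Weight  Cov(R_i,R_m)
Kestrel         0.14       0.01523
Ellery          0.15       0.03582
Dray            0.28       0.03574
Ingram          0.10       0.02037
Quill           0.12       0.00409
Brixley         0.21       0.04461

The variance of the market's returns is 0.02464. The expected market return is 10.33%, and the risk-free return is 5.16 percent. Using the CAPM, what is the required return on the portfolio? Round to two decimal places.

11.33%

β_Kestrel = 0.01523 / 0.02464 = 0.6181
β_Ellery = 0.03582 / 0.02464 = 1.4537
β_Dray = 0.03574 / 0.02464 = 1.4505
β_Ingram = 0.02037 / 0.02464 = 0.8267
β_Quill = 0.00409 / 0.02464 = 0.1660
β_Brixley = 0.04461 / 0.02464 = 1.8105
β_P = Σ w_i β_i = 0.14×0.6181 + 0.15×1.4537 + 0.28×1.4505 + 0.10×0.8267 + 0.12×0.1660 + 0.21×1.8105 = 1.1935
MRP = 10.33% − 5.16% = 5.17%
E(R_P) = R_f + β_P × MRP = 5.16% + 1.1935 × 5.17% = 11.33%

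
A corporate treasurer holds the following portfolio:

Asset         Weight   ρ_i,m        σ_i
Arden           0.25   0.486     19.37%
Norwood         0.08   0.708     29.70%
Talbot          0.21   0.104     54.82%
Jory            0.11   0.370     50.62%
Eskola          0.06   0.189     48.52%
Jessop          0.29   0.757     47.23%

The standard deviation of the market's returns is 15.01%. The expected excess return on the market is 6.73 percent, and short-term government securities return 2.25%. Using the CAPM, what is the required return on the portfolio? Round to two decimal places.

10.42%

β_Arden = 0.486 × 19.37% / 15.01% = 0.6272
β_Norwood = 0.708 × 29.70% / 15.01% = 1.4009
β_Talbot = 0.104 × 54.82% / 15.01% = 0.3798
β_Jory = 0.370 × 50.62% / 15.01% = 1.2478
β_Eskola = 0.189 × 48.52% / 15.01% = 0.6109
β_Jessop = 0.757 × 47.23% / 15.01% = 2.3820
β_P = Σ w_i β_i = 0.25×0.6272 + 0.08×1.4009 + 0.21×0.3798 + 0.11×1.2478 + 0.06×0.6109 + 0.29×2.3820 = 1.2133
E(R_P) = R_f + β_P × MRP = 2.25% + 1.2133 × 6.73% = 10.42%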